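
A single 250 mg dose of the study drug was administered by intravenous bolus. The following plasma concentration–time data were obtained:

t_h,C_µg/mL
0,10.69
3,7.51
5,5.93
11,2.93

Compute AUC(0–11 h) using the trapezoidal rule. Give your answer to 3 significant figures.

AUC = 67.3 µg/mL·h

Trapezoidal AUC_0→11:
  [0→3]: (10.69+7.51)/2 × 3 = 27.3
  [3→5]: (7.51+5.93)/2 × 2 = 13.44
  [5→11]: (5.93+2.93)/2 × 6 = 26.58
  Sum = 67.32 µg/mL·h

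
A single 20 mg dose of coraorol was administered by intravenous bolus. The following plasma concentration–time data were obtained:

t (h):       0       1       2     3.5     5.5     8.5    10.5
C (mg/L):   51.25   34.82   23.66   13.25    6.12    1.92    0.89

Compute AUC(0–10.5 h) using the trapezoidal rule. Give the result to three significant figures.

AUC = 134 mg/L·h

Trapezoidal AUC_0→10.5:
  [0→1]: (51.25+34.82)/2 × 1 = 43.035
  [1→2]: (34.82+23.66)/2 × 1 = 29.24
  [2→3.5]: (23.66+13.25)/2 × 1.5 = 27.6825
  [3.5→5.5]: (13.25+6.12)/2 × 2 = 19.37
  [5.5→8.5]: (6.12+1.92)/2 × 3 = 12.06
  [8.5→10.5]: (1.92+0.89)/2 × 2 = 2.81
  Sum = 134.1975 mg/L·h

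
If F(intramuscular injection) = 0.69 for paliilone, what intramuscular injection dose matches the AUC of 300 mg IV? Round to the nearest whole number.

D_intramuscular = 435 mg

For equal systemic exposure: F × D_ev = D_iv
D_ev = D_iv / F = 300 / 0.69 = 434.783 mg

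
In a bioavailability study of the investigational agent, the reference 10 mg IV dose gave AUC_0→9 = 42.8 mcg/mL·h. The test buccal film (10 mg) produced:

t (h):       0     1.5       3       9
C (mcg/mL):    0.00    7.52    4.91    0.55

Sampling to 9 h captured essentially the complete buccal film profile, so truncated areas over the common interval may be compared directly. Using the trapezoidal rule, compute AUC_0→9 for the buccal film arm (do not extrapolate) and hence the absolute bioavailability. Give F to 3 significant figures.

Trapezoidal AUC_0→9 (buccal film):
  [0→1.5]: (0.00+7.52)/2 × 1.5 = 5.64
  [1.5→3]: (7.52+4.91)/2 × 1.5 = 9.3225
  [3→9]: (4.91+0.55)/2 × 6 = 16.38
  Sum = 31.3425 mcg/mL·h
F = (AUC_ev/D_ev)/(AUC_iv/D_iv) = (31.3425/10)/(42.8/10) = 3.13425/4.28 = 0.7323

F = 0.732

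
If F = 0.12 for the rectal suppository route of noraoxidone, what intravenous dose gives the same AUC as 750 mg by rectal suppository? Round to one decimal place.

D_iv = 90.0 mg

Systemic exposure from an extravascular dose = F × D_ev, so the equivalent IV dose is F × D_ev.
D_iv = F × D_ev = 0.12 × 750 = 90 mg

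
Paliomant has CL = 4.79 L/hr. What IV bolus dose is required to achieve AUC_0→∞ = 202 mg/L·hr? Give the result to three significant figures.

Dose = 968 mg

Dose_iv = CL × AUC_0→∞
     = 4.79 × 202 = 967.58 mg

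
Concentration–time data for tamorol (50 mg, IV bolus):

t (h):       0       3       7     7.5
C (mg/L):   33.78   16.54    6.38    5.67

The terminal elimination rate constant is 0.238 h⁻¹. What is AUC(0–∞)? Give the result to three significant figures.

AUC = 148 mg/L·h

Trapezoidal AUC_0→7.5:
  [0→3]: (33.78+16.54)/2 × 3 = 75.48
  [3→7]: (16.54+6.38)/2 × 4 = 45.84
  [7→7.5]: (6.38+5.67)/2 × 0.5 = 3.0125
  Sum = 124.3325 mg/L·h
Extrapolated tail: C_last / k_e = 5.67 / 0.238 = 23.824
AUC_0→∞ = 124.3325 + 23.824 = 148.1565 mg/L·h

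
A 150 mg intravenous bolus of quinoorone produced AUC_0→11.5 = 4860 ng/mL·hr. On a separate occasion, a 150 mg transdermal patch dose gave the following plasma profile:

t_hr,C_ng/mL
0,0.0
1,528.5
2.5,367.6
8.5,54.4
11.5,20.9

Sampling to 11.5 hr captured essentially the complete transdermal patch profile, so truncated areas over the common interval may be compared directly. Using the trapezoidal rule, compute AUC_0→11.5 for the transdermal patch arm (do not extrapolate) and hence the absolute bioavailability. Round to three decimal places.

F = 0.476

Trapezoidal AUC_0→11.5 (transdermal patch):
  [0→1]: (0.0+528.5)/2 × 1 = 264.25
  [1→2.5]: (528.5+367.6)/2 × 1.5 = 672.075
  [2.5→8.5]: (367.6+54.4)/2 × 6 = 1266.0
  [8.5→11.5]: (54.4+20.9)/2 × 3 = 112.95
  Sum = 2315.275 ng/mL·hr
F = (AUC_ev/D_ev)/(AUC_iv/D_iv) = (2315.275/150)/(4860/150) = 15.4352/32.4 = 0.4764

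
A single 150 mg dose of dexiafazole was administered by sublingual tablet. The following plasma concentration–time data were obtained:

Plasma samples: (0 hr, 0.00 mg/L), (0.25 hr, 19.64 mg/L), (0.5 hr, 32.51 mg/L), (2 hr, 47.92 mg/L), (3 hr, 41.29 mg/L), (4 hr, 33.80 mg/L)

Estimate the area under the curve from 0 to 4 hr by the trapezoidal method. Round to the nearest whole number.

AUC = 151 mg/L·hr

Trapezoidal AUC_0→4:
  [0→0.25]: (0.00+19.64)/2 × 0.25 = 2.455
  [0.25→0.5]: (19.64+32.51)/2 × 0.25 = 6.51875
  [0.5→2]: (32.51+47.92)/2 × 1.5 = 60.3225
  [2→3]: (47.92+41.29)/2 × 1 = 44.605
  [3→4]: (41.29+33.80)/2 × 1 = 37.545
  Sum = 151.44625 mg/L·hr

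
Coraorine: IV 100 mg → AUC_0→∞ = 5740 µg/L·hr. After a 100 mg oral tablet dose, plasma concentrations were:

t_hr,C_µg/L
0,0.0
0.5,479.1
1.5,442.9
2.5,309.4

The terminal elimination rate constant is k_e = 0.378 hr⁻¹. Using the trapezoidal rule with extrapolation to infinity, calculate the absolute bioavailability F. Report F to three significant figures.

Trapezoidal AUC_0→2.5 (oral tablet):
  [0→0.5]: (0.0+479.1)/2 × 0.5 = 119.775
  [0.5→1.5]: (479.1+442.9)/2 × 1 = 461.0
  [1.5→2.5]: (442.9+309.4)/2 × 1 = 376.15
  Sum = 956.925 µg/L·hr
Tail: C_last/k_e = 309.4/0.378 = 818.519
AUC_0→∞ (oral tablet) = 956.925 + 818.519 = 1775.444 µg/L·hr
F = (AUC_ev/D_ev)/(AUC_iv/D_iv) = (1775.444/100)/(5740/100) = 17.75444/57.4 = 0.3093

F = 0.309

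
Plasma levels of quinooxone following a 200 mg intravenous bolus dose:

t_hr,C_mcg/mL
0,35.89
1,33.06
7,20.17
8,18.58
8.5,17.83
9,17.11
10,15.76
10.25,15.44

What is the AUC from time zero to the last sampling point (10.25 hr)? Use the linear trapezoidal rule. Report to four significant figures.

Trapezoidal AUC_0→10.25:
  [0→1]: (35.89+33.06)/2 × 1 = 34.475
  [1→7]: (33.06+20.17)/2 × 6 = 159.69
  [7→8]: (20.17+18.58)/2 × 1 = 19.375
  [8→8.5]: (18.58+17.83)/2 × 0.5 = 9.1025
  [8.5→9]: (17.83+17.11)/2 × 0.5 = 8.735
  [9→10]: (17.11+15.76)/2 × 1 = 16.435
  [10→10.25]: (15.76+15.44)/2 × 0.25 = 3.9
  Sum = 251.7125 mcg/mL·hr

AUC = 251.7 mcg/mL·hr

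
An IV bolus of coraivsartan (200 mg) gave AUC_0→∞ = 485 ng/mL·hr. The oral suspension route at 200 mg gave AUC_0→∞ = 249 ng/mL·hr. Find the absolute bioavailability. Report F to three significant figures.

F = 0.513

F = (AUC_ev / D_ev) / (AUC_iv / D_iv)
  = (249/200) / (485/200)
  = 1.245 / 2.425 = 0.5134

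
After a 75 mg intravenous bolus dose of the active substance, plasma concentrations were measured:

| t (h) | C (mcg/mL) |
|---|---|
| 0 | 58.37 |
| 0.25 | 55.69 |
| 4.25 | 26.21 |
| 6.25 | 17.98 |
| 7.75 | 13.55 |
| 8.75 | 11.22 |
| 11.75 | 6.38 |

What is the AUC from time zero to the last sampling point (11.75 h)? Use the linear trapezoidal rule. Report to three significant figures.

AUC = 285 mcg/mL·h

Trapezoidal AUC_0→11.75:
  [0→0.25]: (58.37+55.69)/2 × 0.25 = 14.2575
  [0.25→4.25]: (55.69+26.21)/2 × 4 = 163.8
  [4.25→6.25]: (26.21+17.98)/2 × 2 = 44.19
  [6.25→7.75]: (17.98+13.55)/2 × 1.5 = 23.6475
  [7.75→8.75]: (13.55+11.22)/2 × 1 = 12.385
  [8.75→11.75]: (11.22+6.38)/2 × 3 = 26.4
  Sum = 284.68 mcg/mL·h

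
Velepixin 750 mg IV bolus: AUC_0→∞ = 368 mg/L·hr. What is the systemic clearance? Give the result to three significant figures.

CL = Dose_iv / AUC_0→∞
   = 750 / 368 = 2.03804 L/hr

CL = 2.04 L/hr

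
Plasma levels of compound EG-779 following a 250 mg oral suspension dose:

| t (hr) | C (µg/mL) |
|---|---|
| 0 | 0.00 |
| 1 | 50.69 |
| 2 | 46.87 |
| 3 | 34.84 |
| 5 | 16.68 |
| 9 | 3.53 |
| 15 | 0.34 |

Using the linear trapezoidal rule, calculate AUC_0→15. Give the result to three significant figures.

AUC = 219 µg/mL·hr

Trapezoidal AUC_0→15:
  [0→1]: (0.00+50.69)/2 × 1 = 25.345
  [1→2]: (50.69+46.87)/2 × 1 = 48.78
  [2→3]: (46.87+34.84)/2 × 1 = 40.855
  [3→5]: (34.84+16.68)/2 × 2 = 51.52
  [5→9]: (16.68+3.53)/2 × 4 = 40.42
  [9→15]: (3.53+0.34)/2 × 6 = 11.61
  Sum = 218.53 µg/mL·hr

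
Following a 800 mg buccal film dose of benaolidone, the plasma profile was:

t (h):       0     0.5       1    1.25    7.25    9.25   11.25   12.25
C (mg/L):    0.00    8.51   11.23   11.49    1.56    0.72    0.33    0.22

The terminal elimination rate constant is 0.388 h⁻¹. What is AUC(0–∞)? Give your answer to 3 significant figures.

AUC = 53.2 mg/L·h

Trapezoidal AUC_0→12.25:
  [0→0.5]: (0.00+8.51)/2 × 0.5 = 2.1275
  [0.5→1]: (8.51+11.23)/2 × 0.5 = 4.935
  [1→1.25]: (11.23+11.49)/2 × 0.25 = 2.84
  [1.25→7.25]: (11.49+1.56)/2 × 6 = 39.15
  [7.25→9.25]: (1.56+0.72)/2 × 2 = 2.28
  [9.25→11.25]: (0.72+0.33)/2 × 2 = 1.05
  [11.25→12.25]: (0.33+0.22)/2 × 1 = 0.275
  Sum = 52.6575 mg/L·h
Extrapolated tail: C_last / k_e = 0.22 / 0.388 = 0.567
AUC_0→∞ = 52.6575 + 0.567 = 53.2245 mg/L·h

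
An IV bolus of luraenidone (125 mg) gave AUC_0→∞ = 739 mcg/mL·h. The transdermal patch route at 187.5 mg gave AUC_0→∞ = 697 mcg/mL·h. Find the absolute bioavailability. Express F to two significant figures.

F = (AUC_ev / D_ev) / (AUC_iv / D_iv)
  = (697/187.5) / (739/125)
  = 3.71733 / 5.912 = 0.6288

F = 0.63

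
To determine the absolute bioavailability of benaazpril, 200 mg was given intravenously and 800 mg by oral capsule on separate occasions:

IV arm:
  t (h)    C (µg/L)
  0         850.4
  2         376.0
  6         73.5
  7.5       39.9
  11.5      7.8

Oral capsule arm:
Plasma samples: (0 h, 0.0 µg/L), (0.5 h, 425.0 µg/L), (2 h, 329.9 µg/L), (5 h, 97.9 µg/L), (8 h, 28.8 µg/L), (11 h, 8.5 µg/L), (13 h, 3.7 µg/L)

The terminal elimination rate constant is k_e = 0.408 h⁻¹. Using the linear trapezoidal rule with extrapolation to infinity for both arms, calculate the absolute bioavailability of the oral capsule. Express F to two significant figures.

Trapezoidal AUC_0→11.5 (IV):
  [0→2]: (850.4+376.0)/2 × 2 = 1226.4
  [2→6]: (376.0+73.5)/2 × 4 = 899.0
  [6→7.5]: (73.5+39.9)/2 × 1.5 = 85.05
  [7.5→11.5]: (39.9+7.8)/2 × 4 = 95.4
  Sum = 2305.85 µg/L·h
IV tail: 7.8/0.408 = 19.118; AUC_iv,0→∞ = 2305.85 + 19.118 = 2324.968 µg/L·h
Trapezoidal AUC_0→13 (oral capsule):
  [0→0.5]: (0.0+425.0)/2 × 0.5 = 106.25
  [0.5→2]: (425.0+329.9)/2 × 1.5 = 566.175
  [2→5]: (329.9+97.9)/2 × 3 = 641.7
  [5→8]: (97.9+28.8)/2 × 3 = 190.05
  [8→11]: (28.8+8.5)/2 × 3 = 55.95
  [11→13]: (8.5+3.7)/2 × 2 = 12.2
  Sum = 1572.325 µg/L·h
oral capsule tail: 3.7/0.408 = 9.069; AUC_ev,0→∞ = 1572.325 + 9.069 = 1581.394 µg/L·h
F = (AUC_ev/D_ev)/(AUC_iv/D_iv) = (1581.394/800)/(2324.968/200) = 1.9767425/11.62484 = 0.1700

F = 0.17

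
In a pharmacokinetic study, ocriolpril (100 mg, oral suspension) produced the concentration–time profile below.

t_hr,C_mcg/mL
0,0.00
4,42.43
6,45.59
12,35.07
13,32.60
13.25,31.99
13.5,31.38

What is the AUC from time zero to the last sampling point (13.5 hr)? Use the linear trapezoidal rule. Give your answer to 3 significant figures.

Trapezoidal AUC_0→13.5:
  [0→4]: (0.00+42.43)/2 × 4 = 84.86
  [4→6]: (42.43+45.59)/2 × 2 = 88.02
  [6→12]: (45.59+35.07)/2 × 6 = 241.98
  [12→13]: (35.07+32.60)/2 × 1 = 33.835
  [13→13.25]: (32.60+31.99)/2 × 0.25 = 8.07375
  [13.25→13.5]: (31.99+31.38)/2 × 0.25 = 7.92125
  Sum = 464.69 mcg/mL·hr

AUC = 465 mcg/mL·hr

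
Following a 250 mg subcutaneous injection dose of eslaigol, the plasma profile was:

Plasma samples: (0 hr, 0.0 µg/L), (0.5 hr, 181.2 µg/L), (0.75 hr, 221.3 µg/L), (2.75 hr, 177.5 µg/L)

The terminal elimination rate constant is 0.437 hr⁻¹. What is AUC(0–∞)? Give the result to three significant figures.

AUC = 901 µg/L·hr

Trapezoidal AUC_0→2.75:
  [0→0.5]: (0.0+181.2)/2 × 0.5 = 45.3
  [0.5→0.75]: (181.2+221.3)/2 × 0.25 = 50.3125
  [0.75→2.75]: (221.3+177.5)/2 × 2 = 398.8
  Sum = 494.4125 µg/L·hr
Extrapolated tail: C_last / k_e = 177.5 / 0.437 = 406.178
AUC_0→∞ = 494.4125 + 406.178 = 900.5905 µg/L·hr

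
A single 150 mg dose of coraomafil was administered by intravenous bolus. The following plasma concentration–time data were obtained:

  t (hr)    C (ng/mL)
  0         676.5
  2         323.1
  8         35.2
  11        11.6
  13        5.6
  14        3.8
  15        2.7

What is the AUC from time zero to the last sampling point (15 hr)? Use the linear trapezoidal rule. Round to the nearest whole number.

Trapezoidal AUC_0→15:
  [0→2]: (676.5+323.1)/2 × 2 = 999.6
  [2→8]: (323.1+35.2)/2 × 6 = 1074.9
  [8→11]: (35.2+11.6)/2 × 3 = 70.2
  [11→13]: (11.6+5.6)/2 × 2 = 17.2
  [13→14]: (5.6+3.8)/2 × 1 = 4.7
  [14→15]: (3.8+2.7)/2 × 1 = 3.25
  Sum = 2169.85 ng/mL·hr

AUC = 2170 ng/mL·hr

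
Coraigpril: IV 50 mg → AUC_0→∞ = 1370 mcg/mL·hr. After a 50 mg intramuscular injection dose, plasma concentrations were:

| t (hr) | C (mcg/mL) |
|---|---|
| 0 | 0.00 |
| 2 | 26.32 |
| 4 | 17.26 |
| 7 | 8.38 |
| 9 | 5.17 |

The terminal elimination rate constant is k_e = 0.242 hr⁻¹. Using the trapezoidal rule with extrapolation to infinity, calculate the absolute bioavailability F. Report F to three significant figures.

Trapezoidal AUC_0→9 (intramuscular injection):
  [0→2]: (0.00+26.32)/2 × 2 = 26.32
  [2→4]: (26.32+17.26)/2 × 2 = 43.58
  [4→7]: (17.26+8.38)/2 × 3 = 38.46
  [7→9]: (8.38+5.17)/2 × 2 = 13.55
  Sum = 121.91 mcg/mL·hr
Tail: C_last/k_e = 5.17/0.242 = 21.364
AUC_0→∞ (intramuscular injection) = 121.91 + 21.364 = 143.274 mcg/mL·hr
F = (AUC_ev/D_ev)/(AUC_iv/D_iv) = (143.274/50)/(1370/50) = 2.86548/27.4 = 0.1046

F = 0.105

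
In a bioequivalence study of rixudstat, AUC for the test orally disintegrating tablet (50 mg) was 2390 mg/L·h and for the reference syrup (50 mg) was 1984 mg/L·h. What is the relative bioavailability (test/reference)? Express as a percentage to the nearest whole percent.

F_rel = 120%

F_rel = (AUC_test/D_test) / (AUC_ref/D_ref)
      = (2390/50) / (1984/50)
      = 47.8 / 39.68 = 1.2046 = 120.46%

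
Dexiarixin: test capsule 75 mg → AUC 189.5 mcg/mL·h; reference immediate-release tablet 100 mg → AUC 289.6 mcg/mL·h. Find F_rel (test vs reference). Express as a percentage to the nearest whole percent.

F_rel = 87%

F_rel = (AUC_test/D_test) / (AUC_ref/D_ref)
      = (189.5/75) / (289.6/100)
      = 2.52667 / 2.896 = 0.8725 = 87.25%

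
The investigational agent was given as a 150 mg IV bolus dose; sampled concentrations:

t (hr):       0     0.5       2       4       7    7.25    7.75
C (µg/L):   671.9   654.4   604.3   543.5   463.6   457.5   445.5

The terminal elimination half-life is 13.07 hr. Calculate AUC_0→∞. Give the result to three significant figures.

AUC = 12700 µg/L·hr

Trapezoidal AUC_0→7.75:
  [0→0.5]: (671.9+654.4)/2 × 0.5 = 331.575
  [0.5→2]: (654.4+604.3)/2 × 1.5 = 944.025
  [2→4]: (604.3+543.5)/2 × 2 = 1147.8
  [4→7]: (543.5+463.6)/2 × 3 = 1510.65
  [7→7.25]: (463.6+457.5)/2 × 0.25 = 115.1375
  [7.25→7.75]: (457.5+445.5)/2 × 0.5 = 225.75
  Sum = 4274.9375 µg/L·hr
k_e = ln2 / t½ = 0.693147 / 13.07 = 0.0530 hr^-1
Extrapolated tail: C_last / k_e = 445.5 / 0.053 = 8405.660
AUC_0→∞ = 4274.9375 + 8405.660 = 12680.5975 µg/L·hr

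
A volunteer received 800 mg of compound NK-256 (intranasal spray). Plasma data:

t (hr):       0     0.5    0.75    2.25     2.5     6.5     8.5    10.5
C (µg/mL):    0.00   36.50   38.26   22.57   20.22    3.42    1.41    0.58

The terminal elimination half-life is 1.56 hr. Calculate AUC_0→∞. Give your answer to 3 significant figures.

Trapezoidal AUC_0→10.5:
  [0→0.5]: (0.00+36.50)/2 × 0.5 = 9.125
  [0.5→0.75]: (36.50+38.26)/2 × 0.25 = 9.345
  [0.75→2.25]: (38.26+22.57)/2 × 1.5 = 45.6225
  [2.25→2.5]: (22.57+20.22)/2 × 0.25 = 5.34875
  [2.5→6.5]: (20.22+3.42)/2 × 4 = 47.28
  [6.5→8.5]: (3.42+1.41)/2 × 2 = 4.83
  [8.5→10.5]: (1.41+0.58)/2 × 2 = 1.99
  Sum = 123.54125 µg/mL·hr
k_e = ln2 / t½ = 0.693147 / 1.56 = 0.4443 hr^-1
Extrapolated tail: C_last / k_e = 0.58 / 0.4443 = 1.305
AUC_0→∞ = 123.54125 + 1.305 = 124.84625 µg/mL·hr

AUC = 125 µg/mL·hr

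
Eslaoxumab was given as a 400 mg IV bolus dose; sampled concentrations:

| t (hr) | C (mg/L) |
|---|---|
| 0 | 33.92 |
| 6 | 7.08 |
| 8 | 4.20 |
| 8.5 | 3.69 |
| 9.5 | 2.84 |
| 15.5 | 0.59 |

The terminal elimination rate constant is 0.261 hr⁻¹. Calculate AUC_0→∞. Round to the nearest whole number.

AUC = 152 mg/L·hr

Trapezoidal AUC_0→15.5:
  [0→6]: (33.92+7.08)/2 × 6 = 123.0
  [6→8]: (7.08+4.20)/2 × 2 = 11.28
  [8→8.5]: (4.20+3.69)/2 × 0.5 = 1.9725
  [8.5→9.5]: (3.69+2.84)/2 × 1 = 3.265
  [9.5→15.5]: (2.84+0.59)/2 × 6 = 10.29
  Sum = 149.8075 mg/L·hr
Extrapolated tail: C_last / k_e = 0.59 / 0.261 = 2.261
AUC_0→∞ = 149.8075 + 2.261 = 152.0685 mg/L·hr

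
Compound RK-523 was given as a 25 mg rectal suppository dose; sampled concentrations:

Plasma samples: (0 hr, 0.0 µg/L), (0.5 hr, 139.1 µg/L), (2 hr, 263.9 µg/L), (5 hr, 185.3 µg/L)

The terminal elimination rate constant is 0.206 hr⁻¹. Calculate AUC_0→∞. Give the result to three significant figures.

Trapezoidal AUC_0→5:
  [0→0.5]: (0.0+139.1)/2 × 0.5 = 34.775
  [0.5→2]: (139.1+263.9)/2 × 1.5 = 302.25
  [2→5]: (263.9+185.3)/2 × 3 = 673.8
  Sum = 1010.825 µg/L·hr
Extrapolated tail: C_last / k_e = 185.3 / 0.206 = 899.515
AUC_0→∞ = 1010.825 + 899.515 = 1910.34 µg/L·hr

AUC = 1910 µg/L·hr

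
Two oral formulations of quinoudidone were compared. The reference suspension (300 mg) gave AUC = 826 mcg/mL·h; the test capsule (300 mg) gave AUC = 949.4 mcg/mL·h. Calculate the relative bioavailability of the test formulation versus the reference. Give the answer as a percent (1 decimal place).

F_rel = 114.9%

F_rel = (AUC_test/D_test) / (AUC_ref/D_ref)
      = (949.4/300) / (826/300)
      = 3.16467 / 2.75333 = 1.1494 = 114.94%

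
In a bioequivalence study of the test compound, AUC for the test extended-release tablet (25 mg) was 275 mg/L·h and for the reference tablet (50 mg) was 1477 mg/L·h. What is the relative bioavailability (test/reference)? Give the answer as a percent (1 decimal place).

F_rel = 37.2%

F_rel = (AUC_test/D_test) / (AUC_ref/D_ref)
      = (275/25) / (1477/50)
      = 11 / 29.54 = 0.3724 = 37.24%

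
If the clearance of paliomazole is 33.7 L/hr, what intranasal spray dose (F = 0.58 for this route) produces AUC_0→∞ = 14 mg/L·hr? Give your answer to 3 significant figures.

Dose = 813 mg

Dose = CL × AUC_0→∞ / F
     = 33.7 × 14 / 0.58 = 813.448 mg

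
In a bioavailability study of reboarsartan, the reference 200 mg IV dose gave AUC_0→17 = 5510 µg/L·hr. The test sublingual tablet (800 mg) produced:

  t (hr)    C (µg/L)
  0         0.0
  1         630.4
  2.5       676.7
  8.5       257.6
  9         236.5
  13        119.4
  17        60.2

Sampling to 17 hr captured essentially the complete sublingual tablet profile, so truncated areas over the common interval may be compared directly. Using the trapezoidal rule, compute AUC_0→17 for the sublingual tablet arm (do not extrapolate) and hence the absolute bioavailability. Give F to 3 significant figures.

F = 0.240

Trapezoidal AUC_0→17 (sublingual tablet):
  [0→1]: (0.0+630.4)/2 × 1 = 315.2
  [1→2.5]: (630.4+676.7)/2 × 1.5 = 980.325
  [2.5→8.5]: (676.7+257.6)/2 × 6 = 2802.9
  [8.5→9]: (257.6+236.5)/2 × 0.5 = 123.525
  [9→13]: (236.5+119.4)/2 × 4 = 711.8
  [13→17]: (119.4+60.2)/2 × 4 = 359.2
  Sum = 5292.95 µg/L·hr
F = (AUC_ev/D_ev)/(AUC_iv/D_iv) = (5292.95/800)/(5510/200) = 6.6161875/27.55 = 0.2402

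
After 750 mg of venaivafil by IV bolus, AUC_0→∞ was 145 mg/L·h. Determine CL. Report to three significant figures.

CL = 5.17 L/h

CL = Dose_iv / AUC_0→∞
   = 750 / 145 = 5.17241 L/h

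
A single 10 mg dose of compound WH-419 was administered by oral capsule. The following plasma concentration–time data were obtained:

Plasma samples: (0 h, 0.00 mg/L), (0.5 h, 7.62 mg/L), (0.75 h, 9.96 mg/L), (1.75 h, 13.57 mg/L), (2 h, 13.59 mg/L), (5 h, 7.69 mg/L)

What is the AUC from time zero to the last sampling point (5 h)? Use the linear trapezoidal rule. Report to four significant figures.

AUC = 51.18 mg/L·h

Trapezoidal AUC_0→5:
  [0→0.5]: (0.00+7.62)/2 × 0.5 = 1.905
  [0.5→0.75]: (7.62+9.96)/2 × 0.25 = 2.1975
  [0.75→1.75]: (9.96+13.57)/2 × 1 = 11.765
  [1.75→2]: (13.57+13.59)/2 × 0.25 = 3.395
  [2→5]: (13.59+7.69)/2 × 3 = 31.92
  Sum = 51.1825 mg/L·h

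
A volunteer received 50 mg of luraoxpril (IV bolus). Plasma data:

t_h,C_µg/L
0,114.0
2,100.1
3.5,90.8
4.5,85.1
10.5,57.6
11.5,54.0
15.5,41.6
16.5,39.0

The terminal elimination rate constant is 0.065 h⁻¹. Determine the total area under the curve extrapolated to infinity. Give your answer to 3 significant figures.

Trapezoidal AUC_0→16.5:
  [0→2]: (114.0+100.1)/2 × 2 = 214.1
  [2→3.5]: (100.1+90.8)/2 × 1.5 = 143.175
  [3.5→4.5]: (90.8+85.1)/2 × 1 = 87.95
  [4.5→10.5]: (85.1+57.6)/2 × 6 = 428.1
  [10.5→11.5]: (57.6+54.0)/2 × 1 = 55.8
  [11.5→15.5]: (54.0+41.6)/2 × 4 = 191.2
  [15.5→16.5]: (41.6+39.0)/2 × 1 = 40.3
  Sum = 1160.625 µg/L·h
Extrapolated tail: C_last / k_e = 39.0 / 0.065 = 600.000
AUC_0→∞ = 1160.625 + 600.000 = 1760.625 µg/L·h

AUC = 1760 µg/L·h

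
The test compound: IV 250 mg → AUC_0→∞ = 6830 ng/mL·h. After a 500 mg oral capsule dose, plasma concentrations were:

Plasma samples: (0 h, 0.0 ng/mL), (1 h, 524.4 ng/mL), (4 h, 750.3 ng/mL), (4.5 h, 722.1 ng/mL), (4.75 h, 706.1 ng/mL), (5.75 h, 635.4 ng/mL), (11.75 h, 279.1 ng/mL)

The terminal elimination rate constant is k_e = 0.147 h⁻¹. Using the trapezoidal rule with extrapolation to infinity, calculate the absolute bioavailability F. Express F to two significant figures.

F = 0.59

Trapezoidal AUC_0→11.75 (oral capsule):
  [0→1]: (0.0+524.4)/2 × 1 = 262.2
  [1→4]: (524.4+750.3)/2 × 3 = 1912.05
  [4→4.5]: (750.3+722.1)/2 × 0.5 = 368.1
  [4.5→4.75]: (722.1+706.1)/2 × 0.25 = 178.525
  [4.75→5.75]: (706.1+635.4)/2 × 1 = 670.75
  [5.75→11.75]: (635.4+279.1)/2 × 6 = 2743.5
  Sum = 6135.125 ng/mL·h
Tail: C_last/k_e = 279.1/0.147 = 1898.639
AUC_0→∞ (oral capsule) = 6135.125 + 1898.639 = 8033.764 ng/mL·h
F = (AUC_ev/D_ev)/(AUC_iv/D_iv) = (8033.764/500)/(6830/250) = 16.067528/27.32 = 0.5881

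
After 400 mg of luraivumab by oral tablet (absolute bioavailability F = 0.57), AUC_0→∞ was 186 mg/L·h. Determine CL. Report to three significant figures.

CL = 1.23 L/h

CL = F × Dose / AUC_0→∞
   = 0.57 × 400 / 186 = 1.22581 L/h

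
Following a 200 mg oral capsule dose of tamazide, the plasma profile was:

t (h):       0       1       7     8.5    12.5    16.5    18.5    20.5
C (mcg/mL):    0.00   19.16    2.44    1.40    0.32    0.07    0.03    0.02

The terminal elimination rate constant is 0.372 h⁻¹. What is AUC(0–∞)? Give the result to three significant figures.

Trapezoidal AUC_0→20.5:
  [0→1]: (0.00+19.16)/2 × 1 = 9.58
  [1→7]: (19.16+2.44)/2 × 6 = 64.8
  [7→8.5]: (2.44+1.40)/2 × 1.5 = 2.88
  [8.5→12.5]: (1.40+0.32)/2 × 4 = 3.44
  [12.5→16.5]: (0.32+0.07)/2 × 4 = 0.78
  [16.5→18.5]: (0.07+0.03)/2 × 2 = 0.1
  [18.5→20.5]: (0.03+0.02)/2 × 2 = 0.05
  Sum = 81.63 mcg/mL·h
Extrapolated tail: C_last / k_e = 0.02 / 0.372 = 0.054
AUC_0→∞ = 81.63 + 0.054 = 81.684 mcg/mL·h

AUC = 81.7 mcg/mL·h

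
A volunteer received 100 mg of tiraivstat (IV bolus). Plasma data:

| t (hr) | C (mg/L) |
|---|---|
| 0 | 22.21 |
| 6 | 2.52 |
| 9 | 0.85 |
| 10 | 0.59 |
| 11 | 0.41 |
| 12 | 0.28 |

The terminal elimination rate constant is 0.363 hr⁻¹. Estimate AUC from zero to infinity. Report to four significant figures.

Trapezoidal AUC_0→12:
  [0→6]: (22.21+2.52)/2 × 6 = 74.19
  [6→9]: (2.52+0.85)/2 × 3 = 5.055
  [9→10]: (0.85+0.59)/2 × 1 = 0.72
  [10→11]: (0.59+0.41)/2 × 1 = 0.5
  [11→12]: (0.41+0.28)/2 × 1 = 0.345
  Sum = 80.81 mg/L·hr
Extrapolated tail: C_last / k_e = 0.28 / 0.363 = 0.771
AUC_0→∞ = 80.81 + 0.771 = 81.581 mg/L·hr

AUC = 81.58 mg/L·hr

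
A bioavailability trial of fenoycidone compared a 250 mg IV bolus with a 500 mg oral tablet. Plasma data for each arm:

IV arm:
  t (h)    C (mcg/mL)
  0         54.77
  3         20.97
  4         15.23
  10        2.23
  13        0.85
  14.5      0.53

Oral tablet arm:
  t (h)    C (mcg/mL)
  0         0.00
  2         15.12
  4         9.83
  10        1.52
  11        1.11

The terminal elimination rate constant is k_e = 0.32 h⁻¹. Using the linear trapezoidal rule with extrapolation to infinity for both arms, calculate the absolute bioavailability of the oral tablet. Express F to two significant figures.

Trapezoidal AUC_0→14.5 (IV):
  [0→3]: (54.77+20.97)/2 × 3 = 113.61
  [3→4]: (20.97+15.23)/2 × 1 = 18.1
  [4→10]: (15.23+2.23)/2 × 6 = 52.38
  [10→13]: (2.23+0.85)/2 × 3 = 4.62
  [13→14.5]: (0.85+0.53)/2 × 1.5 = 1.035
  Sum = 189.745 mcg/mL·h
IV tail: 0.53/0.32 = 1.656; AUC_iv,0→∞ = 189.745 + 1.656 = 191.401 mcg/mL·h
Trapezoidal AUC_0→11 (oral tablet):
  [0→2]: (0.00+15.12)/2 × 2 = 15.12
  [2→4]: (15.12+9.83)/2 × 2 = 24.95
  [4→10]: (9.83+1.52)/2 × 6 = 34.05
  [10→11]: (1.52+1.11)/2 × 1 = 1.315
  Sum = 75.435 mcg/mL·h
oral tablet tail: 1.11/0.32 = 3.469; AUC_ev,0→∞ = 75.435 + 3.469 = 78.904 mcg/mL·h
F = (AUC_ev/D_ev)/(AUC_iv/D_iv) = (78.904/500)/(191.401/250) = 0.157808/0.765604 = 0.2061

F = 0.21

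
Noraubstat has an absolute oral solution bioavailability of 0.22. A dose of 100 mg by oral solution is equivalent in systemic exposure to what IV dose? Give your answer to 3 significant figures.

Systemic exposure from an extravascular dose = F × D_ev, so the equivalent IV dose is F × D_ev.
D_iv = F × D_ev = 0.22 × 100 = 22 mg

D_iv = 22.0 mg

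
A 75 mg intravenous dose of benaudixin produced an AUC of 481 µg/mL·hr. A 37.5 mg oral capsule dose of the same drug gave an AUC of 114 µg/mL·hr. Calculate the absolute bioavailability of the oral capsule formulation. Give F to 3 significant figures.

F = 0.474

F = (AUC_ev / D_ev) / (AUC_iv / D_iv)
  = (114/37.5) / (481/75)
  = 3.04 / 6.41333 = 0.4740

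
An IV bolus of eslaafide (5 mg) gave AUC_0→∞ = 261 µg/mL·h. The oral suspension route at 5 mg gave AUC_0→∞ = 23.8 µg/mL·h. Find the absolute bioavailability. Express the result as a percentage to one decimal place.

F = 9.1%

F = (AUC_ev / D_ev) / (AUC_iv / D_iv)
  = (23.8/5) / (261/5)
  = 4.76 / 52.2 = 0.0912
  = 9.12%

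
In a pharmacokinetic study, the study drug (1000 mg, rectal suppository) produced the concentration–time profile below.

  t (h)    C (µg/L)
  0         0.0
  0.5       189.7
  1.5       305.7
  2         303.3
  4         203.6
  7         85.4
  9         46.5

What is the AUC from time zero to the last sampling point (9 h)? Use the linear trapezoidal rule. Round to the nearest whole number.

AUC = 1520 µg/L·h

Trapezoidal AUC_0→9:
  [0→0.5]: (0.0+189.7)/2 × 0.5 = 47.425
  [0.5→1.5]: (189.7+305.7)/2 × 1 = 247.7
  [1.5→2]: (305.7+303.3)/2 × 0.5 = 152.25
  [2→4]: (303.3+203.6)/2 × 2 = 506.9
  [4→7]: (203.6+85.4)/2 × 3 = 433.5
  [7→9]: (85.4+46.5)/2 × 2 = 131.9
  Sum = 1519.675 µg/L·h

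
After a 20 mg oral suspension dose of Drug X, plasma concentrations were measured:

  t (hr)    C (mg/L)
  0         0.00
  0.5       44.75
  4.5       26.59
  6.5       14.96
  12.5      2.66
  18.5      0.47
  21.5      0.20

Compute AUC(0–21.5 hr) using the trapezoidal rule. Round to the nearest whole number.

AUC = 259 mg/L·hr

Trapezoidal AUC_0→21.5:
  [0→0.5]: (0.00+44.75)/2 × 0.5 = 11.1875
  [0.5→4.5]: (44.75+26.59)/2 × 4 = 142.68
  [4.5→6.5]: (26.59+14.96)/2 × 2 = 41.55
  [6.5→12.5]: (14.96+2.66)/2 × 6 = 52.86
  [12.5→18.5]: (2.66+0.47)/2 × 6 = 9.39
  [18.5→21.5]: (0.47+0.20)/2 × 3 = 1.005
  Sum = 258.6725 mg/L·hr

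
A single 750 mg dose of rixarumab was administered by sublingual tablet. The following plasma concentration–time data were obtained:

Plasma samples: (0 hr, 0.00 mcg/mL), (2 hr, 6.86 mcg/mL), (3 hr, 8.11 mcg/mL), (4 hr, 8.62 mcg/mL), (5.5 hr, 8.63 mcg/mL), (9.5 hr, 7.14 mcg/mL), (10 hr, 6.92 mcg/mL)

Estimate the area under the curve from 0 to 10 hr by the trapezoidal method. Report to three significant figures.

Trapezoidal AUC_0→10:
  [0→2]: (0.00+6.86)/2 × 2 = 6.86
  [2→3]: (6.86+8.11)/2 × 1 = 7.485
  [3→4]: (8.11+8.62)/2 × 1 = 8.365
  [4→5.5]: (8.62+8.63)/2 × 1.5 = 12.9375
  [5.5→9.5]: (8.63+7.14)/2 × 4 = 31.54
  [9.5→10]: (7.14+6.92)/2 × 0.5 = 3.515
  Sum = 70.7025 mcg/mL·hr

AUC = 70.7 mcg/mL·hr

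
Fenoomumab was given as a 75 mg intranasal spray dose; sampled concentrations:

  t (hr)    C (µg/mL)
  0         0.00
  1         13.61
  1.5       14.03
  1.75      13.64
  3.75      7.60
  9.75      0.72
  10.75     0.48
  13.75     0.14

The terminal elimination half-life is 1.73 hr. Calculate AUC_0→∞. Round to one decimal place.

AUC = 65.3 µg/mL·hr

Trapezoidal AUC_0→13.75:
  [0→1]: (0.00+13.61)/2 × 1 = 6.805
  [1→1.5]: (13.61+14.03)/2 × 0.5 = 6.91
  [1.5→1.75]: (14.03+13.64)/2 × 0.25 = 3.45875
  [1.75→3.75]: (13.64+7.60)/2 × 2 = 21.24
  [3.75→9.75]: (7.60+0.72)/2 × 6 = 24.96
  [9.75→10.75]: (0.72+0.48)/2 × 1 = 0.6
  [10.75→13.75]: (0.48+0.14)/2 × 3 = 0.93
  Sum = 64.90375 µg/mL·hr
k_e = ln2 / t½ = 0.693147 / 1.73 = 0.4007 hr^-1
Extrapolated tail: C_last / k_e = 0.14 / 0.4007 = 0.349
AUC_0→∞ = 64.90375 + 0.349 = 65.25275 µg/mL·hr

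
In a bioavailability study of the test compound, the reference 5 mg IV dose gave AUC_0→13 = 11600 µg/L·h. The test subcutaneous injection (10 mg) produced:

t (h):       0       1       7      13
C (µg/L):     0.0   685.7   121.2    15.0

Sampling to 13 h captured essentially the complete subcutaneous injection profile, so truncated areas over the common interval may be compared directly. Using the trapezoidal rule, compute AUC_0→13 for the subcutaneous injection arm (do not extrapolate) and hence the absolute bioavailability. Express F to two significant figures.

Trapezoidal AUC_0→13 (subcutaneous injection):
  [0→1]: (0.0+685.7)/2 × 1 = 342.85
  [1→7]: (685.7+121.2)/2 × 6 = 2420.7
  [7→13]: (121.2+15.0)/2 × 6 = 408.6
  Sum = 3172.15 µg/L·h
F = (AUC_ev/D_ev)/(AUC_iv/D_iv) = (3172.15/10)/(11600/5) = 317.215/2320 = 0.1367

F = 0.14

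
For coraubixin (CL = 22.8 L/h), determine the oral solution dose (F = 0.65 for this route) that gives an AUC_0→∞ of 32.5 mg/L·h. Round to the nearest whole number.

Dose = 1140 mg

Dose = CL × AUC_0→∞ / F
     = 22.8 × 32.5 / 0.65 = 1140 mg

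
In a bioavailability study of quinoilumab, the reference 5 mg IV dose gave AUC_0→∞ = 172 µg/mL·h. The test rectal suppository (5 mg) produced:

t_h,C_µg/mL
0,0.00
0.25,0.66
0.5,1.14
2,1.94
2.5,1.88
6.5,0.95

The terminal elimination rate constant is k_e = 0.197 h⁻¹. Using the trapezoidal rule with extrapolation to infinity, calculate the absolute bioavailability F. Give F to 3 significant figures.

F = 0.0817

Trapezoidal AUC_0→6.5 (rectal suppository):
  [0→0.25]: (0.00+0.66)/2 × 0.25 = 0.0825
  [0.25→0.5]: (0.66+1.14)/2 × 0.25 = 0.225
  [0.5→2]: (1.14+1.94)/2 × 1.5 = 2.31
  [2→2.5]: (1.94+1.88)/2 × 0.5 = 0.955
  [2.5→6.5]: (1.88+0.95)/2 × 4 = 5.66
  Sum = 9.2325 µg/mL·h
Tail: C_last/k_e = 0.95/0.197 = 4.822
AUC_0→∞ (rectal suppository) = 9.2325 + 4.822 = 14.0545 µg/mL·h
F = (AUC_ev/D_ev)/(AUC_iv/D_iv) = (14.0545/5)/(172/5) = 2.8109/34.4 = 0.0817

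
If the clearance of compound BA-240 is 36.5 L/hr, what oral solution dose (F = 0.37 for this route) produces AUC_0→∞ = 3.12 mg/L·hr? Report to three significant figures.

Dose = CL × AUC_0→∞ / F
     = 36.5 × 3.12 / 0.37 = 307.784 mg

Dose = 308 mg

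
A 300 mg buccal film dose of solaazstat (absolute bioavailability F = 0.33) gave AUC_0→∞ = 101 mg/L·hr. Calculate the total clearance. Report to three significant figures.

CL = F × Dose / AUC_0→∞
   = 0.33 × 300 / 101 = 0.980198 L/hr

CL = 0.980 L/hr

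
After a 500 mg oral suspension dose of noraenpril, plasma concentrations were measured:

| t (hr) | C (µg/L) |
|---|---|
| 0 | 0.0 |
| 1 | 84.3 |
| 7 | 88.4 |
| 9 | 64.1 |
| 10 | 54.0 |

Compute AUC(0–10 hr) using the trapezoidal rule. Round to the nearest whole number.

Trapezoidal AUC_0→10:
  [0→1]: (0.0+84.3)/2 × 1 = 42.15
  [1→7]: (84.3+88.4)/2 × 6 = 518.1
  [7→9]: (88.4+64.1)/2 × 2 = 152.5
  [9→10]: (64.1+54.0)/2 × 1 = 59.05
  Sum = 771.8 µg/L·hr

AUC = 772 µg/L·hr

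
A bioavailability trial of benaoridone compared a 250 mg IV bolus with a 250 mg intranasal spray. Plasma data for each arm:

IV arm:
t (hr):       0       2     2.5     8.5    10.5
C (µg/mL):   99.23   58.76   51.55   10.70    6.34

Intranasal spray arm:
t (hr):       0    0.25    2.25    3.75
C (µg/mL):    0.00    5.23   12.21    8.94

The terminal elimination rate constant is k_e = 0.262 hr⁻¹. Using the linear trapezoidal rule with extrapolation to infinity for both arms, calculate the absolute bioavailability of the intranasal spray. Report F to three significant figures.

Trapezoidal AUC_0→10.5 (IV):
  [0→2]: (99.23+58.76)/2 × 2 = 157.99
  [2→2.5]: (58.76+51.55)/2 × 0.5 = 27.5775
  [2.5→8.5]: (51.55+10.70)/2 × 6 = 186.75
  [8.5→10.5]: (10.70+6.34)/2 × 2 = 17.04
  Sum = 389.3575 µg/mL·hr
IV tail: 6.34/0.262 = 24.198; AUC_iv,0→∞ = 389.3575 + 24.198 = 413.5555 µg/mL·hr
Trapezoidal AUC_0→3.75 (intranasal spray):
  [0→0.25]: (0.00+5.23)/2 × 0.25 = 0.65375
  [0.25→2.25]: (5.23+12.21)/2 × 2 = 17.44
  [2.25→3.75]: (12.21+8.94)/2 × 1.5 = 15.8625
  Sum = 33.95625 µg/mL·hr
intranasal spray tail: 8.94/0.262 = 34.122; AUC_ev,0→∞ = 33.95625 + 34.122 = 68.07825 µg/mL·hr
F = (AUC_ev/D_ev)/(AUC_iv/D_iv) = (68.07825/250)/(413.5555/250) = 0.272313/1.654222 = 0.1646

F = 0.165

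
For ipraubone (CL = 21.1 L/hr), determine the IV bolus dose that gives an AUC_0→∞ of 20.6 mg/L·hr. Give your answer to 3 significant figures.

Dose_iv = CL × AUC_0→∞
     = 21.1 × 20.6 = 434.66 mg

Dose = 435 mg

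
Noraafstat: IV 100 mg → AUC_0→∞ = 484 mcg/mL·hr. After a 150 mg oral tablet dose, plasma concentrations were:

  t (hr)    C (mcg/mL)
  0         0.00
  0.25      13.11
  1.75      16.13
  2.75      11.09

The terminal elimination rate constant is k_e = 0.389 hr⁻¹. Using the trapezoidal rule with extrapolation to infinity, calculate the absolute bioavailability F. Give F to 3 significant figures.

F = 0.0905

Trapezoidal AUC_0→2.75 (oral tablet):
  [0→0.25]: (0.00+13.11)/2 × 0.25 = 1.63875
  [0.25→1.75]: (13.11+16.13)/2 × 1.5 = 21.93
  [1.75→2.75]: (16.13+11.09)/2 × 1 = 13.61
  Sum = 37.17875 mcg/mL·hr
Tail: C_last/k_e = 11.09/0.389 = 28.509
AUC_0→∞ (oral tablet) = 37.17875 + 28.509 = 65.68775 mcg/mL·hr
F = (AUC_ev/D_ev)/(AUC_iv/D_iv) = (65.68775/150)/(484/100) = 0.437918/4.84 = 0.0905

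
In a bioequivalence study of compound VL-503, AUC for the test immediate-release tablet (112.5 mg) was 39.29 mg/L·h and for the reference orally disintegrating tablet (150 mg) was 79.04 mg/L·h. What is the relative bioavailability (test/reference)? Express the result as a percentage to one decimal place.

F_rel = (AUC_test/D_test) / (AUC_ref/D_ref)
      = (39.29/112.5) / (79.04/150)
      = 0.349244 / 0.526933 = 0.6628 = 66.28%

F_rel = 66.3%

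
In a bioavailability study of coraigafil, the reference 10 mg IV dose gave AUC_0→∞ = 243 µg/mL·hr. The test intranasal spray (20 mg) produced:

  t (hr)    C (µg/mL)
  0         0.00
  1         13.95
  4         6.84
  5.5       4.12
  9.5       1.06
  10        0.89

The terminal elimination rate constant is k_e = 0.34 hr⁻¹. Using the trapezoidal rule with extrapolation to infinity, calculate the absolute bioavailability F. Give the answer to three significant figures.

Trapezoidal AUC_0→10 (intranasal spray):
  [0→1]: (0.00+13.95)/2 × 1 = 6.975
  [1→4]: (13.95+6.84)/2 × 3 = 31.185
  [4→5.5]: (6.84+4.12)/2 × 1.5 = 8.22
  [5.5→9.5]: (4.12+1.06)/2 × 4 = 10.36
  [9.5→10]: (1.06+0.89)/2 × 0.5 = 0.4875
  Sum = 57.2275 µg/mL·hr
Tail: C_last/k_e = 0.89/0.34 = 2.618
AUC_0→∞ (intranasal spray) = 57.2275 + 2.618 = 59.8455 µg/mL·hr
F = (AUC_ev/D_ev)/(AUC_iv/D_iv) = (59.8455/20)/(243/10) = 2.992275/24.3 = 0.1231

F = 0.123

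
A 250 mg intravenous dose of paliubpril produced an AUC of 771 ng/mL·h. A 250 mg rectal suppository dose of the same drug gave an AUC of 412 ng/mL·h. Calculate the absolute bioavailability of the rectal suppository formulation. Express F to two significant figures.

F = (AUC_ev / D_ev) / (AUC_iv / D_iv)
  = (412/250) / (771/250)
  = 1.648 / 3.084 = 0.5344

F = 0.53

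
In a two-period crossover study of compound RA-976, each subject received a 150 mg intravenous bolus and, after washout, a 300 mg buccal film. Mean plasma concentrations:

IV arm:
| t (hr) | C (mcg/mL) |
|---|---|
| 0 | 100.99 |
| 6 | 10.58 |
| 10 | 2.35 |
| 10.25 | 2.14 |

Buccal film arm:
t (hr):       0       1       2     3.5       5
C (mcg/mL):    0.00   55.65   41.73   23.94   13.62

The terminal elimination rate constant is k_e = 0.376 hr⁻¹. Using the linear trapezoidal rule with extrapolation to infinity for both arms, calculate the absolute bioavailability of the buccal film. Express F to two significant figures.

Trapezoidal AUC_0→10.25 (IV):
  [0→6]: (100.99+10.58)/2 × 6 = 334.71
  [6→10]: (10.58+2.35)/2 × 4 = 25.86
  [10→10.25]: (2.35+2.14)/2 × 0.25 = 0.56125
  Sum = 361.13125 mcg/mL·hr
IV tail: 2.14/0.376 = 5.691; AUC_iv,0→∞ = 361.13125 + 5.691 = 366.82225 mcg/mL·hr
Trapezoidal AUC_0→5 (buccal film):
  [0→1]: (0.00+55.65)/2 × 1 = 27.825
  [1→2]: (55.65+41.73)/2 × 1 = 48.69
  [2→3.5]: (41.73+23.94)/2 × 1.5 = 49.2525
  [3.5→5]: (23.94+13.62)/2 × 1.5 = 28.17
  Sum = 153.9375 mcg/mL·hr
buccal film tail: 13.62/0.376 = 36.223; AUC_ev,0→∞ = 153.9375 + 36.223 = 190.1605 mcg/mL·hr
F = (AUC_ev/D_ev)/(AUC_iv/D_iv) = (190.1605/300)/(366.82225/150) = 0.633868/2.44548 = 0.2592

F = 0.26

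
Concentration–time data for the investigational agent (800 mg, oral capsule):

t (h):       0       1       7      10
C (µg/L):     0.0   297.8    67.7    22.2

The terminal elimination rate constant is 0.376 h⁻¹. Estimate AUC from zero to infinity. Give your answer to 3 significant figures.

Trapezoidal AUC_0→10:
  [0→1]: (0.0+297.8)/2 × 1 = 148.9
  [1→7]: (297.8+67.7)/2 × 6 = 1096.5
  [7→10]: (67.7+22.2)/2 × 3 = 134.85
  Sum = 1380.25 µg/L·h
Extrapolated tail: C_last / k_e = 22.2 / 0.376 = 59.043
AUC_0→∞ = 1380.25 + 59.043 = 1439.293 µg/L·h

AUC = 1440 µg/L·h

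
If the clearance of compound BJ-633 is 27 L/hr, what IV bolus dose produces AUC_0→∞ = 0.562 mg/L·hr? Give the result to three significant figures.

Dose = 15.2 mg

Dose_iv = CL × AUC_0→∞
     = 27 × 0.562 = 15.174 mg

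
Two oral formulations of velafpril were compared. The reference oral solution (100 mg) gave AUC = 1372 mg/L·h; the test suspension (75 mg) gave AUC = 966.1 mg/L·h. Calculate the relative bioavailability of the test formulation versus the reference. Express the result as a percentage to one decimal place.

F_rel = 93.9%

F_rel = (AUC_test/D_test) / (AUC_ref/D_ref)
      = (966.1/75) / (1372/100)
      = 12.8813 / 13.72 = 0.9389 = 93.89%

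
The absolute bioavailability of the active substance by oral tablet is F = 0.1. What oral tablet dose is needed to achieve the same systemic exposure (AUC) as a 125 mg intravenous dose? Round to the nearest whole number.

D_oral = 1250 mg

For equal systemic exposure: F × D_ev = D_iv
D_ev = D_iv / F = 125 / 0.1 = 1250 mg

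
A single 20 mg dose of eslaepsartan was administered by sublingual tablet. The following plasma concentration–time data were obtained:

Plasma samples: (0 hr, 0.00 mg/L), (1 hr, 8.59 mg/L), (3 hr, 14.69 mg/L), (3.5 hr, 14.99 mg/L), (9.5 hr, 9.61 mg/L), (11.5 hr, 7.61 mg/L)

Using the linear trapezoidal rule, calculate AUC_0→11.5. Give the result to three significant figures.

AUC = 126 mg/L·hr

Trapezoidal AUC_0→11.5:
  [0→1]: (0.00+8.59)/2 × 1 = 4.295
  [1→3]: (8.59+14.69)/2 × 2 = 23.28
  [3→3.5]: (14.69+14.99)/2 × 0.5 = 7.42
  [3.5→9.5]: (14.99+9.61)/2 × 6 = 73.8
  [9.5→11.5]: (9.61+7.61)/2 × 2 = 17.22
  Sum = 126.015 mg/L·hr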